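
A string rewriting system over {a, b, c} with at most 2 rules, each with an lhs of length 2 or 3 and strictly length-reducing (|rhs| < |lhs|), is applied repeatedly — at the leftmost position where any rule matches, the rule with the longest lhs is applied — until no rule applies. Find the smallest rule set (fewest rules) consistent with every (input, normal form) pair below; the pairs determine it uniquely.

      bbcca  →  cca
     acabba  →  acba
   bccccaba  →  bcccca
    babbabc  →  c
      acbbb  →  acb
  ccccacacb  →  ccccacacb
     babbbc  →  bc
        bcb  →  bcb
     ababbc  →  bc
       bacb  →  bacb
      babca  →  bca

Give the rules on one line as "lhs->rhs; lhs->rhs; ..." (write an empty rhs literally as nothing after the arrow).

  | bbcca => cca
  | acabba => acba
  | bccccaba => bcccca
  | babbabc => bbabc => abc => c

ab->; bb->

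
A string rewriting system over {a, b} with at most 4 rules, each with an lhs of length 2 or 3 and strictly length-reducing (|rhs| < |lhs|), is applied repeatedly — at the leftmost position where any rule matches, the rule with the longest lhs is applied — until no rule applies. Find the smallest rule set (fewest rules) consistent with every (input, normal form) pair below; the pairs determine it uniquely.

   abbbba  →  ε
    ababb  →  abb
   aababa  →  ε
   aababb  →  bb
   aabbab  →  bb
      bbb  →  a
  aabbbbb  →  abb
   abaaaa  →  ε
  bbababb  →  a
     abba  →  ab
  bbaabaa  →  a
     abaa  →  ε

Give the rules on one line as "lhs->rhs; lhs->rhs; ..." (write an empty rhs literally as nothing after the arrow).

  | abbbba => aaba => ba => ε
  | ababb => abb
  | aababa => baba => ba => ε
  | aababb => babb => bb

aa->; ba->; bbb->a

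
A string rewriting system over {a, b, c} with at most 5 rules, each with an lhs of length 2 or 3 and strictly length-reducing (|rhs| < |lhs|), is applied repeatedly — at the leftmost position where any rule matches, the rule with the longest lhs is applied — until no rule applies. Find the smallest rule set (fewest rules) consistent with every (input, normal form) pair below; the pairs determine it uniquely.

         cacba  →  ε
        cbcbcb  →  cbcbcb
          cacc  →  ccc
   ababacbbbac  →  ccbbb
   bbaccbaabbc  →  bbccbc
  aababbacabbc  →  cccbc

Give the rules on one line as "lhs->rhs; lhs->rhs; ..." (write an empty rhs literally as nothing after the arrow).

ab->c; ac->; acc->cc; cba->ac

  | cacba => cba => ac => ε
  | cbcbcb
  | cacc => ccc
  | ababacbbbac => cabacbbbac => ccacbbbac => ccbbbac => ccbbb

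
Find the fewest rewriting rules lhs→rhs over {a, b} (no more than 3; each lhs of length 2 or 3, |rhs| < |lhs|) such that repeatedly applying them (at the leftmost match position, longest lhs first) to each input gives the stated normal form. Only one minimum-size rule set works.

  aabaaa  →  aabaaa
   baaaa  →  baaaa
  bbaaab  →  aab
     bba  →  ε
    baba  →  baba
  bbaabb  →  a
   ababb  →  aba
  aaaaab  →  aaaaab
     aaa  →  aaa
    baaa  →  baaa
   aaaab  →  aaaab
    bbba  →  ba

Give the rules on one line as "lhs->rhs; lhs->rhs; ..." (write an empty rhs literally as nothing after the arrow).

  | aabaaa
  | baaaa
  | bbaaab => aab
  | bba => ε

bb->; bba->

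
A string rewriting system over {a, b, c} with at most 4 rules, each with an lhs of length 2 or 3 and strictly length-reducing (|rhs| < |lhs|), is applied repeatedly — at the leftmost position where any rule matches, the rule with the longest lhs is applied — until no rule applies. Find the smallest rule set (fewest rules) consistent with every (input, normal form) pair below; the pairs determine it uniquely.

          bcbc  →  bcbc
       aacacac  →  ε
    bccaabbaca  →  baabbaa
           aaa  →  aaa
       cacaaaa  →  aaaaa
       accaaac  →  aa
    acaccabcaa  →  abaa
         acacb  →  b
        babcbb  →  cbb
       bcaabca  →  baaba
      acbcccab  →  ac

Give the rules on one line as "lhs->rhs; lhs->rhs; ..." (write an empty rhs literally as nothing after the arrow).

  | bcbc
  | aacacac => acac => aac => ε
  | bccaabbaca => bcaabbaca => baabbaca => baabbaa
  | aaa

aac->; bab->; ca->a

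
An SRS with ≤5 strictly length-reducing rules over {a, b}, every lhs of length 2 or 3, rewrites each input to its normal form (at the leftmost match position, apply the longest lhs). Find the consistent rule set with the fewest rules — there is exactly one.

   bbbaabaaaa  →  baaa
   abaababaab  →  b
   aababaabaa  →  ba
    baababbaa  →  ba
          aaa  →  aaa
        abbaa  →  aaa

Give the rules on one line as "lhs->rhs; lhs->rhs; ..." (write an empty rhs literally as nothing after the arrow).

ab->b; abb->a; bb->b; bba->b

  | bbbaabaaaa => bbaabaaaa => babaaaa => bbaaaa => baaa
  | abaababaab => baababaab => bababaab => bbabaab => bbaab => bab => bb => b
  | aababaabaa => ababaabaa => babaabaa => bbaabaa => babaa => bbaa => ba
  | baababbaa => bababbaa => bbabbaa => bbbaa => bbaa => ba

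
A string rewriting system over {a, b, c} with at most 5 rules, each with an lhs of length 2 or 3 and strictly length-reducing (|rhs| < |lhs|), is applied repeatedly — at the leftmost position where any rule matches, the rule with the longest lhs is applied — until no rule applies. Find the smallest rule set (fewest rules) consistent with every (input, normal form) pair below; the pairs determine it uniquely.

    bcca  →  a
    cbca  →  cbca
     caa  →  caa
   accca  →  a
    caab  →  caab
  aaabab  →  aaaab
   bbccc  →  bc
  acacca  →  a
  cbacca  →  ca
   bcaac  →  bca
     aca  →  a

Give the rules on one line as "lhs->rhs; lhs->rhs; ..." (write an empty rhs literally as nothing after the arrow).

  | bcca => a
  | cbca
  | caa
  | accca => acca => aca => a

ac->; acc->ac; ba->a; bcc->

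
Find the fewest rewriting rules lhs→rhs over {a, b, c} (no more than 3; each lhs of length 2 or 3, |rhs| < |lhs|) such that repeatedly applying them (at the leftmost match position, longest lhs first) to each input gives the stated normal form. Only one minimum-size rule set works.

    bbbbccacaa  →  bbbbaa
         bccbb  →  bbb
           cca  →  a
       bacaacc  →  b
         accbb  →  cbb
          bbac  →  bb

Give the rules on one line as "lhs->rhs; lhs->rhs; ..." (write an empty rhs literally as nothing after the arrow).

ac->; cc->

  | bbbbccacaa => bbbbacaa => bbbbaa
  | bccbb => bbb
  | cca => a
  | bacaacc => baacc => bac => b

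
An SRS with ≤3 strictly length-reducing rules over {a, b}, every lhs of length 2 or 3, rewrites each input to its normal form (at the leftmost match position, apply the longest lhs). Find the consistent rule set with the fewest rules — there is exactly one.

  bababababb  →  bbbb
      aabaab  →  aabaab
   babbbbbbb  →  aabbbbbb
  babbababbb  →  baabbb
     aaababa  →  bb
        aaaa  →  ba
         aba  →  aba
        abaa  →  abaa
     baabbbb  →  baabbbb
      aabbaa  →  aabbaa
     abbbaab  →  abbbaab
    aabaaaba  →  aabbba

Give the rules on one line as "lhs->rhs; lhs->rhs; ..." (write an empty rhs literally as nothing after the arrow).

aaa->b; bab->aa

  | bababababb => aaabababb => bbababb => baaabb => bbbb
  | aabaab
  | babbbbbbb => aabbbbbb
  | babbababbb => aabababbb => aaaaabbb => baabbb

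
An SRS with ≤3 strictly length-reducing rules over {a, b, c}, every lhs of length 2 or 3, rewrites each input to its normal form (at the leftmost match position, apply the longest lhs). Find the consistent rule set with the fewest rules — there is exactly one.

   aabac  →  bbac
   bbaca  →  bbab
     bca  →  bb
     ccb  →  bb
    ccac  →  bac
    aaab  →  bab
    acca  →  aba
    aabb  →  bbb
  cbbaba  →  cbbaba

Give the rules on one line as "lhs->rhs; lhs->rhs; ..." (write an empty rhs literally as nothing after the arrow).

  | aabac => bbac
  | bbaca => bbab
  | bca => bb
  | ccb => bb

aa->b; ca->b; cc->b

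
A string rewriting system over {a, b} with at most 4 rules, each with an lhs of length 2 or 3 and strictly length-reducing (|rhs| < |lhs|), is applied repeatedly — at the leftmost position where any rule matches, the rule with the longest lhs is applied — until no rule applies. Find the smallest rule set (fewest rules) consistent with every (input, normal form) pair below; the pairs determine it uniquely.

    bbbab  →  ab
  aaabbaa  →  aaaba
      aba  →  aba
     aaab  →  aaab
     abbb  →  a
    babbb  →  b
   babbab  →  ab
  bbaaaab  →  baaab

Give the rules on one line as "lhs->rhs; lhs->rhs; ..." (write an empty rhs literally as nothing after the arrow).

bab->bb; bba->b; bbb->

  | bbbab => ab
  | aaabbaa => aaaba
  | aba
  | aaab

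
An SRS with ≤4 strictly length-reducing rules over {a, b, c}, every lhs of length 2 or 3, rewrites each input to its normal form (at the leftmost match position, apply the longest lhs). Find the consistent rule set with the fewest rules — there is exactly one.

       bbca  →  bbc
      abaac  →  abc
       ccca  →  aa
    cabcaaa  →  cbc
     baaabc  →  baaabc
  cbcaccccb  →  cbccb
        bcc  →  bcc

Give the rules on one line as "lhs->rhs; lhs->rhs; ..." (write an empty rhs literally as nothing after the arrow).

  | bbca => bbc
  | abaac => abac => abc
  | ccca => aa
  | cabcaaa => cbcaaa => cbcaa => cbca => cbc

ac->c; ca->c; ccc->a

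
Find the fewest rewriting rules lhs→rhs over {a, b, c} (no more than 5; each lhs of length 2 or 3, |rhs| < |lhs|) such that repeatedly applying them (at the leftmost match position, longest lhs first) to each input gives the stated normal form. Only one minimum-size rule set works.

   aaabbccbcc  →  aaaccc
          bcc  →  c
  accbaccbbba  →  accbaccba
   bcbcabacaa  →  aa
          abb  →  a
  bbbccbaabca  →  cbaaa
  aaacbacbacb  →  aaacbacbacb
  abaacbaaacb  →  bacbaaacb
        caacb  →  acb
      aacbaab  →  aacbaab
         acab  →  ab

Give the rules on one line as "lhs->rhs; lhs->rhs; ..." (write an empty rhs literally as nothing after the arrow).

  | aaabbccbcc => aaaccbcc => aaaccc
  | bcc => c
  | accbaccbbba => accbaccba
  | bcbcabacaa => bcabacaa => abacaa => bcaa => aa

aba->b; bb->; bc->; ca->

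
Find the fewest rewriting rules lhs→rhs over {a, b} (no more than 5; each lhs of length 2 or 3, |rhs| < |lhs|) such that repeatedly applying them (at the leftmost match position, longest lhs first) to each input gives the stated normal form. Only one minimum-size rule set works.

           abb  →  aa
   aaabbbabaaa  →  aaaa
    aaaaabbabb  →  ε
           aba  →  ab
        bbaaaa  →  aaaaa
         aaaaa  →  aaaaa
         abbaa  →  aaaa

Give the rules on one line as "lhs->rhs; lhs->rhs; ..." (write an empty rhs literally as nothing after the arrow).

aab->ba; ba->b; bab->; bb->a

  | abb => aa
  | aaabbbabaaa => ababbabaaa => ababaaa => aaaa
  | aaaaabbabb => aaabababb => abaababb => abababb => aabb => bab => ε
  | aba => ab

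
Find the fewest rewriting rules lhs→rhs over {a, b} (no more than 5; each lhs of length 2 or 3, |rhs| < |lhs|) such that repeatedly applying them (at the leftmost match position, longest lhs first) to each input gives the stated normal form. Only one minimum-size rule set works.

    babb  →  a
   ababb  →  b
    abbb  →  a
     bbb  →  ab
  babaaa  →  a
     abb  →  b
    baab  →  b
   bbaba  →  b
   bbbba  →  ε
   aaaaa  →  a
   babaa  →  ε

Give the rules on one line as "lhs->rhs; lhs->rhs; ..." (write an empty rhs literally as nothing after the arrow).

aa->b; ba->; baa->; bb->a

  | babb => bb => a
  | ababb => abb => aa => b
  | abbb => aab => bb => a
  | bbb => ab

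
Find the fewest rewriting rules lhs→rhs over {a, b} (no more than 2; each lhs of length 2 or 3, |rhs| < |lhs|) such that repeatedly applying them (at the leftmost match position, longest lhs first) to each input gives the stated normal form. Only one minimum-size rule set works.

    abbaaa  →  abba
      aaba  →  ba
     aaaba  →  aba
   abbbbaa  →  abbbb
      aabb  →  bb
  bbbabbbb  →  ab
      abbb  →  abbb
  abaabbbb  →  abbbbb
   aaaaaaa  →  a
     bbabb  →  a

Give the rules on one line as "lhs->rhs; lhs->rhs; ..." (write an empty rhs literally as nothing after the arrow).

  | abbaaa => abba
  | aaba => ba
  | aaaba => aba
  | abbbbaa => abbbb

aa->; bab->a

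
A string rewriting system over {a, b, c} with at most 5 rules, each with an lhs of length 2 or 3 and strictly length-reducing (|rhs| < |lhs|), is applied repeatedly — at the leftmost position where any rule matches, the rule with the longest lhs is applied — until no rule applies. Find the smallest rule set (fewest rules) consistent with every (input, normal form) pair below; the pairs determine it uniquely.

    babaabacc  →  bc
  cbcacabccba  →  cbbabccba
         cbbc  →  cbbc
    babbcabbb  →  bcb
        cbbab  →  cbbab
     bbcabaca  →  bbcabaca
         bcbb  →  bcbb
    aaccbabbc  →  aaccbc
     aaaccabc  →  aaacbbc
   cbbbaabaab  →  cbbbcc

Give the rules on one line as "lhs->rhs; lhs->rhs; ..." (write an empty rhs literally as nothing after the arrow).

  | babaabacc => babcacc => babbc => bc
  | cbcacabccba => cbbabccba
  | cbbc
  | babbcabbb => bcabbb => bcb

aab->c; abb->; cac->b; cca->cb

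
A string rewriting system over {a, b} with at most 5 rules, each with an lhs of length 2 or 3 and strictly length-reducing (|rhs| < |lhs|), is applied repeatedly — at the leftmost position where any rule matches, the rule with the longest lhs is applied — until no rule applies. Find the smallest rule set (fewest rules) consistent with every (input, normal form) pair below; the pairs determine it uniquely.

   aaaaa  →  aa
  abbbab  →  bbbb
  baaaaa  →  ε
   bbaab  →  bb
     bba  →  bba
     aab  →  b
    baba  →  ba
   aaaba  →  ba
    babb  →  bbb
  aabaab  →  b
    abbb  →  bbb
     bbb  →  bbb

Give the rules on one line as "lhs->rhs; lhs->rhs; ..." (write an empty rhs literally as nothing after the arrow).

aaa->; ab->b; aba->a; baa->

  | aaaaa => aa
  | abbbab => bbbab => bbbb
  | baaaaa => aaa => ε
  | bbaab => bb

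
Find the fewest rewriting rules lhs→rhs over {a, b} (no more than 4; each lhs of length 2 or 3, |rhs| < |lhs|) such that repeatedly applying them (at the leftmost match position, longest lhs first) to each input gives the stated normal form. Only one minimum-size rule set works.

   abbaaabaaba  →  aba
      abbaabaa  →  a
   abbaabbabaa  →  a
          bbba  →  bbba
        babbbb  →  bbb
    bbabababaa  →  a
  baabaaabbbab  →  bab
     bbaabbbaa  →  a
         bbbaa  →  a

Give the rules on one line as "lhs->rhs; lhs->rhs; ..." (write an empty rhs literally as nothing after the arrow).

  | abbaaabaaba => aaabaaba => aabaaba => abaaba => aaaba => aaba => aba
  | abbaabaa => aabaa => abaa => aaa => aa => a
  | abbaabbabaa => aabbabaa => abbabaa => abaa => aaa => aa => a
  | bbba

aa->a; abb->; baa->aa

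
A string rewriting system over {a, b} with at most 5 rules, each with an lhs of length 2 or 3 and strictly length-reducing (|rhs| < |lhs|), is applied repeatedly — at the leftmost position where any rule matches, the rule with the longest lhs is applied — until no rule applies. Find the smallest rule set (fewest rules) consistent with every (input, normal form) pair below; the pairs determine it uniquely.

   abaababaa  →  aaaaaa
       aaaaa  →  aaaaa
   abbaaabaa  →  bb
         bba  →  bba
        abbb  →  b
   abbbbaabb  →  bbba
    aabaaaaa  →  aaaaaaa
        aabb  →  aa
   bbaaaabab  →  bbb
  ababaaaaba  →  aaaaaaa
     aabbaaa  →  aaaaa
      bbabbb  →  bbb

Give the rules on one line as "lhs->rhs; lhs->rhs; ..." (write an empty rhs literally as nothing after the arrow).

  | abaababaa => aaababaa => aaaabaa => aaaaaa
  | aaaaa
  | abbaaabaa => baaaabaa => baabaa => bbaa => bb
  | bba

ab->; aba->aa; abb->ba; baa->b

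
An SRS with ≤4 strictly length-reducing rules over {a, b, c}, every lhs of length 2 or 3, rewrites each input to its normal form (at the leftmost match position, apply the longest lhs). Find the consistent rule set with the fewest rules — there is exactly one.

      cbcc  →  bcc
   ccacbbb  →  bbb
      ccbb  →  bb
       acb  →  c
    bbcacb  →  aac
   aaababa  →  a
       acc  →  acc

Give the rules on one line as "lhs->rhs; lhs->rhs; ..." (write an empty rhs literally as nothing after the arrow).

  | cbcc => bcc
  | ccacbbb => ccbbb => cbbb => bbb
  | ccbb => cbb => bb
  | acb => ab => c

ab->c; bbc->aa; ca->; cb->b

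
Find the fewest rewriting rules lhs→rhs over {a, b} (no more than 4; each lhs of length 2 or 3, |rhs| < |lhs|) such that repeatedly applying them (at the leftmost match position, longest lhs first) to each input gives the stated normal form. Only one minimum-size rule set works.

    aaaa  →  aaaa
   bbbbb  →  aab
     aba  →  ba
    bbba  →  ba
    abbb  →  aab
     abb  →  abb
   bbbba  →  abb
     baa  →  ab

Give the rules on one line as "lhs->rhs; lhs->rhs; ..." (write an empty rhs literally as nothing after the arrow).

aba->ba; baa->ab; bba->bb; bbb->ab

  | aaaa
  | bbbbb => abbb => aab
  | aba => ba
  | bbba => aba => ba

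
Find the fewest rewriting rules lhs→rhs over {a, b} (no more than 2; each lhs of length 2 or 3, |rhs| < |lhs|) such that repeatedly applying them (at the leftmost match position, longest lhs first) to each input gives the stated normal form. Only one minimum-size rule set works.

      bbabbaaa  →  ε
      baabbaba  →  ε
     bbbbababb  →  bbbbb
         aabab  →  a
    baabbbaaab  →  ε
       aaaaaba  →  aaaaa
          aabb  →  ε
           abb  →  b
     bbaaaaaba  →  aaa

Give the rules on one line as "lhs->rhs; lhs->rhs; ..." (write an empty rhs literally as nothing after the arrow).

ab->; ba->

  | bbabbaaa => bbbaaa => bbaa => ba => ε
  | baabbaba => abbaba => baba => ba => ε
  | bbbbababb => bbbbabb => bbbbb
  | aabab => aab => a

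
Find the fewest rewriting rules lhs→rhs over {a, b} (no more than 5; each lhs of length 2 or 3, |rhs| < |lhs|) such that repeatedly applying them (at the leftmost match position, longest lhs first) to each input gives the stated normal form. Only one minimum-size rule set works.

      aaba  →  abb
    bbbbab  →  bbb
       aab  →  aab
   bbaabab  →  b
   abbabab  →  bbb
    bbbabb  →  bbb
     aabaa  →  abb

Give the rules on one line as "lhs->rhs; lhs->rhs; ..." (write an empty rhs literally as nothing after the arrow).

aba->bb; ba->b; baa->; bab->

  | aaba => abb
  | bbbbab => bbb
  | aab
  | bbaabab => bbab => b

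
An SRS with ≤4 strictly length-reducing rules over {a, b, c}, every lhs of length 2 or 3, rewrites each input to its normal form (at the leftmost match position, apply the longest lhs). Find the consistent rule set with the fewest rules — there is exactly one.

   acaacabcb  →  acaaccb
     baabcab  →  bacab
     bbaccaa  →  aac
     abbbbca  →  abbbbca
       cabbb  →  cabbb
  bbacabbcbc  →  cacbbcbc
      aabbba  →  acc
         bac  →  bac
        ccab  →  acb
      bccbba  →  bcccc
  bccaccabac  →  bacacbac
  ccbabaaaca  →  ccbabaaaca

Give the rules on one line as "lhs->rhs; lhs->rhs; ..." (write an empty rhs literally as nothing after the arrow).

abc->c; bba->cc; cca->ac

  | acaacabcb => acaaccb
  | baabcab => bacab
  | bbaccaa => ccccaa => ccaca => acca => aac
  | abbbbca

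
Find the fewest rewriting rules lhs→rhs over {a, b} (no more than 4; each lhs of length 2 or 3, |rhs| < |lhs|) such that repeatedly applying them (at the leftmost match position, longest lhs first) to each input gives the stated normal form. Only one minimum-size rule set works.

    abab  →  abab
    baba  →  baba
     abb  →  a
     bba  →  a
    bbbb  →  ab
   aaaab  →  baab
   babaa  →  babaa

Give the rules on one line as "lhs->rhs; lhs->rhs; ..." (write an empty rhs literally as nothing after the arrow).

aaa->ba; bb->; bbb->a

  | abab
  | baba
  | abb => a
  | bba => a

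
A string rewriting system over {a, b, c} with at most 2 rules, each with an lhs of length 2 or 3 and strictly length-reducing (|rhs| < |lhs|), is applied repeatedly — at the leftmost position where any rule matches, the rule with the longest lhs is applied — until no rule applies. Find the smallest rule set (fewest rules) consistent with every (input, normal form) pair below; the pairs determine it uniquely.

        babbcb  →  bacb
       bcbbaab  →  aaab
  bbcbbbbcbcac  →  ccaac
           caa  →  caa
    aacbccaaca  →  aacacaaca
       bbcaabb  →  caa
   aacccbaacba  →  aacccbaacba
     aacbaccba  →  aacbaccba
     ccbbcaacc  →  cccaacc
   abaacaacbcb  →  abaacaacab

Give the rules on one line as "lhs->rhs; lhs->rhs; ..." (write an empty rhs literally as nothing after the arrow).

  | babbcb => bacb
  | bcbbaab => abbaab => aaab
  | bbcbbbbcbcac => cbbbbcbcac => cbbcbcac => ccbcac => ccaac
  | caa

bb->; bc->a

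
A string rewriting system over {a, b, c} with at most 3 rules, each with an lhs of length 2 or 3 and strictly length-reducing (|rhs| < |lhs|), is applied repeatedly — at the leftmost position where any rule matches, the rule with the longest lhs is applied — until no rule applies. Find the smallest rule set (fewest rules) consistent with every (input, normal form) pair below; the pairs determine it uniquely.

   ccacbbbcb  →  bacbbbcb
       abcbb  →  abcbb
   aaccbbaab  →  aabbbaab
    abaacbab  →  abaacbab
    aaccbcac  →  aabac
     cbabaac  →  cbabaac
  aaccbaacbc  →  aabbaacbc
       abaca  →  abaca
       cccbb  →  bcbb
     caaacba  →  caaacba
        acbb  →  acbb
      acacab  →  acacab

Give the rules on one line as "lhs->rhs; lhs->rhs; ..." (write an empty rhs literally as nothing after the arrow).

bca->a; cc->b

  | ccacbbbcb => bacbbbcb
  | abcbb
  | aaccbbaab => aabbbaab
  | abaacbab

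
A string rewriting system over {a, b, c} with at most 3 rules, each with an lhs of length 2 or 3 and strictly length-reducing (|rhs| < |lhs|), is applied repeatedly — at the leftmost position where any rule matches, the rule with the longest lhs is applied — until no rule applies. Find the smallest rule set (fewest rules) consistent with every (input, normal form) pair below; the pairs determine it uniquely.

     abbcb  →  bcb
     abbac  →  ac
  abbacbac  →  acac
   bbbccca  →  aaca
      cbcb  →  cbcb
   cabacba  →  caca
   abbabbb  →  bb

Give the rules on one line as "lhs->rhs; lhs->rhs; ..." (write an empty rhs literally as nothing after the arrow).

ab->; ba->a; bcc->aa

  | abbcb => bcb
  | abbac => bac => ac
  | abbacbac => bacbac => acbac => acac
  | bbbccca => bbaaca => baaca => aaca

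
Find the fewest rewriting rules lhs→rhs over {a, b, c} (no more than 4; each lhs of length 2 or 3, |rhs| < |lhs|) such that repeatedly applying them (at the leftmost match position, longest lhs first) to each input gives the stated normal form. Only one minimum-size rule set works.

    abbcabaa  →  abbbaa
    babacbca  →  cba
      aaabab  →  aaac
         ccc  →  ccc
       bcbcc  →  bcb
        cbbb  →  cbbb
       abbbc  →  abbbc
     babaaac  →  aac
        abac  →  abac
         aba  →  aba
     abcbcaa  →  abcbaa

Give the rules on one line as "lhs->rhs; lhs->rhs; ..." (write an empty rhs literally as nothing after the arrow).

bab->c; ca->; cbc->cb

  | abbcabaa => abbbaa
  | babacbca => cacbca => cbca => cba
  | aaabab => aaac
  | ccc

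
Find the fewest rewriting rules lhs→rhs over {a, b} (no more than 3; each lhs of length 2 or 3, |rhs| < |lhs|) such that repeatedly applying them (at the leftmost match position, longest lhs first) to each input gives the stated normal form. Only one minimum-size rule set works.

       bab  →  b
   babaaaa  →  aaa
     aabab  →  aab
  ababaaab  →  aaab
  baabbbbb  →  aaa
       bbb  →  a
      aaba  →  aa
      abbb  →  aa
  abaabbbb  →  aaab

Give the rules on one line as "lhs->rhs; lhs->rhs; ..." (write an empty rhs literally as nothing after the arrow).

ba->; bb->a; bbb->a

  | bab => b
  | babaaaa => baaaa => aaa
  | aabab => aab
  | ababaaab => abaaab => aaab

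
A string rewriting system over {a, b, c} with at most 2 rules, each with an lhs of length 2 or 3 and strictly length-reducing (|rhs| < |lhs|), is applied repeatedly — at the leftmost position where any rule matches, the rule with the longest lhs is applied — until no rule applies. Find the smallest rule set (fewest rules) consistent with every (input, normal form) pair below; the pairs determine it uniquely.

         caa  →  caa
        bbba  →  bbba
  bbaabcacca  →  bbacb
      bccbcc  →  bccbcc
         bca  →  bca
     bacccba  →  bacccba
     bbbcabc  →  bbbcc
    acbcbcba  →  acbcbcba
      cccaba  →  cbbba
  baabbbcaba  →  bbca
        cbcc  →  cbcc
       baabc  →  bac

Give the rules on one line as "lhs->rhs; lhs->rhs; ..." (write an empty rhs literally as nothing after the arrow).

  | caa
  | bbba
  | bbaabcacca => bbacacca => bbacabb => bbacb
  | bccbcc

ab->; cca->bb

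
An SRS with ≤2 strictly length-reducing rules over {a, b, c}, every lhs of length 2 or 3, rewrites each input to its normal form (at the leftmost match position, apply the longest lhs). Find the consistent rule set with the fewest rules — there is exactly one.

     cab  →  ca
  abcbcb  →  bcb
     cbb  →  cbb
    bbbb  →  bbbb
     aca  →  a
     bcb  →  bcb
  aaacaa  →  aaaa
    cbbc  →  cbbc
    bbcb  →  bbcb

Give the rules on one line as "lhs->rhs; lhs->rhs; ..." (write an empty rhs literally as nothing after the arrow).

  | cab => ca
  | abcbcb => acbcb => bcb
  | cbb
  | bbbb

ab->a; ac->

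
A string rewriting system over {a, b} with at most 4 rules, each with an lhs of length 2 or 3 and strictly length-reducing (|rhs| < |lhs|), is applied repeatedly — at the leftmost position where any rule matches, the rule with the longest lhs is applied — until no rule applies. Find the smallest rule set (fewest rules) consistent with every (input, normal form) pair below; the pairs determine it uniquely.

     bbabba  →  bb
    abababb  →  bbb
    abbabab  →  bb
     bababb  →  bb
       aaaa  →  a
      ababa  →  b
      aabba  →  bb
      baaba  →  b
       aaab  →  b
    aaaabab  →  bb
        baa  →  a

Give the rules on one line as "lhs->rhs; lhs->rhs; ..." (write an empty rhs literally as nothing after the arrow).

  | bbabba => bbba => bb
  | abababb => aababb => bbabb => bbb
  | abbabab => ababab => aabab => bbab => bb
  | bababb => babb => bb

aa->b; ab->a; ba->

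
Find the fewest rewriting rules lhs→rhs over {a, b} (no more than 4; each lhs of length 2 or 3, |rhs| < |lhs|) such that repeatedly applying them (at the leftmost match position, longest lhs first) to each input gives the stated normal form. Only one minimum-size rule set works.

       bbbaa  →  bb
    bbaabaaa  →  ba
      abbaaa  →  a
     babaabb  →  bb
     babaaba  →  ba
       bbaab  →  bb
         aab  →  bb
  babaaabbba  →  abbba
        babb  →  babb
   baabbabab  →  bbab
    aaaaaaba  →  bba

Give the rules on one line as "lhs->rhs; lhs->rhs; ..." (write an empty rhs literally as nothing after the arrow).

  | bbbaa => bb
  | bbaabaaa => bbaaa => ba
  | abbaaa => aba => a
  | babaabb => baabb => bb

aa->b; aba->a; baa->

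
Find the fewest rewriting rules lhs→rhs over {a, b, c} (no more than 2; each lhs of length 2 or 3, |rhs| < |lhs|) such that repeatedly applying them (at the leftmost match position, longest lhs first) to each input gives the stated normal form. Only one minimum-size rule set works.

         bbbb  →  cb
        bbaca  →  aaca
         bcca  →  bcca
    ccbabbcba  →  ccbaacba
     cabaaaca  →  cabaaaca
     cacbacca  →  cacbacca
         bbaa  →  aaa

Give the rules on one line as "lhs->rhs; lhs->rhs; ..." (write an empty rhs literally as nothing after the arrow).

bb->a; bbb->c

  | bbbb => cb
  | bbaca => aaca
  | bcca
  | ccbabbcba => ccbaacba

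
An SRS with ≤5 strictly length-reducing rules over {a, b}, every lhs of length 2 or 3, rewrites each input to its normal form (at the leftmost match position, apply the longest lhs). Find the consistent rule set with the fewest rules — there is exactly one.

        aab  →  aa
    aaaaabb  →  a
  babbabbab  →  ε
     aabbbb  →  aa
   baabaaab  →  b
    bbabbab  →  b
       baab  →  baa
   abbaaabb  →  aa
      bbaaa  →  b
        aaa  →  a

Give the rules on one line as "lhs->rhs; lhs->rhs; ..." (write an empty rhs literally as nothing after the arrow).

aaa->ab; ab->a; aba->; bab->

  | aab => aa
  | aaaaabb => abaabb => abb => ab => a
  | babbabbab => babbab => bab => ε
  | aabbbb => aabbb => aabb => aab => aa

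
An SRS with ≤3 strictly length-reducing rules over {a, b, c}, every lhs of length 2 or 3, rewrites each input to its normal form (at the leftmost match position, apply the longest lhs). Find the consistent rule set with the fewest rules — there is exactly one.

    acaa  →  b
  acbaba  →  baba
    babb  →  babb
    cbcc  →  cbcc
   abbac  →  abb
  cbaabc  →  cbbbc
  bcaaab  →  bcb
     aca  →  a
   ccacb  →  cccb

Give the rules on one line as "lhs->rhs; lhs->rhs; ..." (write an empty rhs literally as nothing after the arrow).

  | acaa => aa => b
  | acbaba => baba
  | babb
  | cbcc

aa->b; ac->; ca->c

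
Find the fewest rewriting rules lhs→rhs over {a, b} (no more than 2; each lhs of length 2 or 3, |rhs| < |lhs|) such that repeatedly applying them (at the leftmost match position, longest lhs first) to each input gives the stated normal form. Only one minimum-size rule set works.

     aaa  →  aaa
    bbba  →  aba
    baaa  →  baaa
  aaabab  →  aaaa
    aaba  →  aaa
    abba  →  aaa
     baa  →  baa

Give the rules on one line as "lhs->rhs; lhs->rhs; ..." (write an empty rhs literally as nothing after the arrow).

  | aaa
  | bbba => aba
  | baaa
  | aaabab => aaaab => aaaa

aab->aa; bb->a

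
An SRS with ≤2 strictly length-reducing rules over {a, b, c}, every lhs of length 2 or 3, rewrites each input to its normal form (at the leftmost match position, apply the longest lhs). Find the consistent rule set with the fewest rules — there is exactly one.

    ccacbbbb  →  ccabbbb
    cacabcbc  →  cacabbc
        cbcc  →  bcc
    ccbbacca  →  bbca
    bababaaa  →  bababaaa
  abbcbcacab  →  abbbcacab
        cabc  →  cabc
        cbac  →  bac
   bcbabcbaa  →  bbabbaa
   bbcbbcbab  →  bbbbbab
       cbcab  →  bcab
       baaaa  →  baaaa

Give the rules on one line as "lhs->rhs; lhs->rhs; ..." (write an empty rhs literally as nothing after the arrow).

  | ccacbbbb => ccabbbb
  | cacabcbc => cacabbc
  | cbcc => bcc
  | ccbbacca => cbbacca => bbacca => bbca

acc->c; cb->b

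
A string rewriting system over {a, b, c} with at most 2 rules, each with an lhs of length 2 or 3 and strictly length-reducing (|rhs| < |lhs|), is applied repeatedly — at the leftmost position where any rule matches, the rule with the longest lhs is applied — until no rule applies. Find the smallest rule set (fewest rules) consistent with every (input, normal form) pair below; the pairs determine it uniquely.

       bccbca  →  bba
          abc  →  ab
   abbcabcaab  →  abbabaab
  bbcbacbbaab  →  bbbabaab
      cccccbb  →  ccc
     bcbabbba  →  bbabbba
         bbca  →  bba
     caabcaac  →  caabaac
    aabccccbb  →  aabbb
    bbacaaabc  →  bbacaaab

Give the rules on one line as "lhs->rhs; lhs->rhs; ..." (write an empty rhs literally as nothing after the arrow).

  | bccbca => bcbca => bbca => bba
  | abc => ab
  | abbcabcaab => abbabcaab => abbabaab
  | bbcbacbbaab => bbbacbbaab => bbbabaab

bc->b; cb->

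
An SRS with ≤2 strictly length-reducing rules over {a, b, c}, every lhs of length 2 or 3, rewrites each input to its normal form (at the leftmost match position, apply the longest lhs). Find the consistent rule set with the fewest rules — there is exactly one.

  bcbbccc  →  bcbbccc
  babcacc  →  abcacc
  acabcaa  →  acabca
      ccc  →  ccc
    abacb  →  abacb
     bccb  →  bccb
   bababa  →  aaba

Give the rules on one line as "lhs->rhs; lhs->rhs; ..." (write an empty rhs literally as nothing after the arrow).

bab->ab; caa->ca

  | bcbbccc
  | babcacc => abcacc
  | acabcaa => acabca
  | ccc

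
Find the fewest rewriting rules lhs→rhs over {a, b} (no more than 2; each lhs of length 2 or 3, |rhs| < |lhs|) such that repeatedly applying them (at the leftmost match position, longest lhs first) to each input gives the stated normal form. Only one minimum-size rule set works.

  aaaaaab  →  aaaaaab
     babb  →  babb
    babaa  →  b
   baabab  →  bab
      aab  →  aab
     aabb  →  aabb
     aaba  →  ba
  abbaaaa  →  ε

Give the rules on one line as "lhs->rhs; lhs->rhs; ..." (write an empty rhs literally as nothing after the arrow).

aba->ba; baa->

  | aaaaaab
  | babb
  | babaa => bbaa => b
  | baabab => bab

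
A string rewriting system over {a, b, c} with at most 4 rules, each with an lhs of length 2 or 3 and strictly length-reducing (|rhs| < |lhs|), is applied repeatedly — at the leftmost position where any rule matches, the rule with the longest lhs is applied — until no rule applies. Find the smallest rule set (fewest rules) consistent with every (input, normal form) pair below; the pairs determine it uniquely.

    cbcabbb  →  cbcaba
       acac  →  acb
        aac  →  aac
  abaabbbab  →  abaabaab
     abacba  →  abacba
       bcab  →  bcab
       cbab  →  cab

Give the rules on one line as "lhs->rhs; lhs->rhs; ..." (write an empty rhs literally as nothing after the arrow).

bab->ab; bbb->ba; cac->cb

  | cbcabbb => cbcaba
  | acac => acb
  | aac
  | abaabbbab => abaabaab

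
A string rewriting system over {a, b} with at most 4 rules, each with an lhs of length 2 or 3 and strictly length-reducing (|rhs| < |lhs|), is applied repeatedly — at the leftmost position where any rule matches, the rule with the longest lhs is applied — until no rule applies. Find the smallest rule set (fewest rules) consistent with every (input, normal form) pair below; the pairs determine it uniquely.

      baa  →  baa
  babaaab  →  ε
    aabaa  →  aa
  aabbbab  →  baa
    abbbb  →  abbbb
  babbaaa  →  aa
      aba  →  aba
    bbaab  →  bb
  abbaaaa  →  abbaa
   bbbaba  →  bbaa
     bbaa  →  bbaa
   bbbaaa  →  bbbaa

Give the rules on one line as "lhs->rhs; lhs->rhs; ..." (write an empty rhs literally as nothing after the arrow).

aaa->aa; aab->; bab->aa

  | baa
  | babaaab => aaaaab => aaaab => aaab => aab => ε
  | aabaa => aa
  | aabbbab => bbab => baa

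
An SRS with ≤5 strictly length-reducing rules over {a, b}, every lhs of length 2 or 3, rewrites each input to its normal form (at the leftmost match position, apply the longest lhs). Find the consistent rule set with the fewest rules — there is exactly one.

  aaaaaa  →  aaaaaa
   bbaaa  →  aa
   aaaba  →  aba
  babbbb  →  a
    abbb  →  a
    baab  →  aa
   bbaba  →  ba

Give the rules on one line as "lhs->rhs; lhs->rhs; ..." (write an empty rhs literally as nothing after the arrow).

  | aaaaaa
  | bbaaa => aa
  | aaaba => aaba => aba
  | babbbb => aabbb => abbb => a

aab->ab; bab->aa; bba->; bbb->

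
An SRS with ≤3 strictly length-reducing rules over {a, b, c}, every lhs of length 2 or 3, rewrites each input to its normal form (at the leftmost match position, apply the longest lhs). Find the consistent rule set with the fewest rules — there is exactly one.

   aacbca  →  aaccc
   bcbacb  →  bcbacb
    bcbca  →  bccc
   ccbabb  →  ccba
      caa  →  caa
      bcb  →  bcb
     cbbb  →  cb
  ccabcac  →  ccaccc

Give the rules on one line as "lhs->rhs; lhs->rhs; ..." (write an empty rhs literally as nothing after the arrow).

  | aacbca => aaccc
  | bcbacb
  | bcbca => bccc
  | ccbabb => ccba

bb->; bca->cc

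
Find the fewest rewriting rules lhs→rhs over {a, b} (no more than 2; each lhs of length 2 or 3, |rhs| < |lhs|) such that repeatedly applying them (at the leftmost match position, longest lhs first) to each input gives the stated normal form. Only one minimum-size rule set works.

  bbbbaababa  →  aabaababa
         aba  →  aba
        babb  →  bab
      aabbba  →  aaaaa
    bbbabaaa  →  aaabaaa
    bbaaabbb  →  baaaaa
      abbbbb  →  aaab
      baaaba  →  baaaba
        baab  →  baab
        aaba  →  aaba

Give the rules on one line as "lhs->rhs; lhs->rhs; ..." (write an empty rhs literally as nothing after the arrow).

bb->b; bbb->aa

  | bbbbaababa => aabaababa
  | aba
  | babb => bab
  | aabbba => aaaaa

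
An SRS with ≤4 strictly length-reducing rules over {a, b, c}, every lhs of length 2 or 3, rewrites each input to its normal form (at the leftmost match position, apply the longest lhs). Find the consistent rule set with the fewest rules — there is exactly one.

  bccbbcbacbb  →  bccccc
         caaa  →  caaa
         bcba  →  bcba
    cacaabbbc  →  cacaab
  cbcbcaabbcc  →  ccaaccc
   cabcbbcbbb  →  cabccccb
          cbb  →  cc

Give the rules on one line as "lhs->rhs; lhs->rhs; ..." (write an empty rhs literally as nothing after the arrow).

  | bccbbcbacbb => bccccbacbb => bccccbb => bccccc
  | caaa
  | bcba
  | cacaabbbc => cacaacbc => cacaab

bac->; bb->c; cbc->b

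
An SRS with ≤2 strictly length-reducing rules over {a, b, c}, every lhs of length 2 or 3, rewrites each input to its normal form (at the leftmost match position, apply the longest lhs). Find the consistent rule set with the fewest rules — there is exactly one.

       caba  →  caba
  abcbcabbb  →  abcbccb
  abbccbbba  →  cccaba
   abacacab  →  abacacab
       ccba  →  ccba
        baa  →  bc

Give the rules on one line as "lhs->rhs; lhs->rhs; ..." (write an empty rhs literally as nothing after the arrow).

aa->c; bb->a

  | caba
  | abcbcabbb => abcbcaab => abcbccb
  | abbccbbba => aaccbbba => cccbbba => cccaba
  | abacacab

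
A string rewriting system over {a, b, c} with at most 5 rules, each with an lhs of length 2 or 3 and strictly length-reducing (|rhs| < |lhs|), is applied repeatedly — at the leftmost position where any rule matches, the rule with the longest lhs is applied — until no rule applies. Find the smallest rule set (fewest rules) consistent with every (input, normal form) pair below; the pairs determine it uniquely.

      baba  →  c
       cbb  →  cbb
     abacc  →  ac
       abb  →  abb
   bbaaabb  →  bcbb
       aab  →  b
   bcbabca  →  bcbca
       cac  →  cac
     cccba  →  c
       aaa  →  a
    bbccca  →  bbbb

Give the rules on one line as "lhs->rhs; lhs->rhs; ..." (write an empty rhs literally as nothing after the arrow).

aa->; ba->c; cc->c; cca->bb

  | baba => cba => cc => c
  | cbb
  | abacc => accc => acc => ac
  | abb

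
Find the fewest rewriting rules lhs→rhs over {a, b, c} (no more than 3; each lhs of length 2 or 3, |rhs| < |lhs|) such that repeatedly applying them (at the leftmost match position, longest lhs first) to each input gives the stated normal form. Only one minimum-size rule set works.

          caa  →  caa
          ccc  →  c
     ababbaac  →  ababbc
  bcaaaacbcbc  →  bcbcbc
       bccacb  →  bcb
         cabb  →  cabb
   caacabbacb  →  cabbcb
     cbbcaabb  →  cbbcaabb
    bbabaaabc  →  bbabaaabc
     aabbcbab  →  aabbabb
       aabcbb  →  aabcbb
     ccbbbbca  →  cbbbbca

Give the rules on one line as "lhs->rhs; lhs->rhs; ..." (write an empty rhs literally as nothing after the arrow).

  | caa
  | ccc => cc => c
  | ababbaac => ababbac => ababbc
  | bcaaaacbcbc => bcaaacbcbc => bcaacbcbc => bcacbcbc => bccbcbc => bcbcbc

ac->c; cba->ab; cc->c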